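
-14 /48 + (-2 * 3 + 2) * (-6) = 569 /24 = 23.71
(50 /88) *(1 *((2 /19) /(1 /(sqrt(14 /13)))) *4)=50 *sqrt(182) /2717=0.25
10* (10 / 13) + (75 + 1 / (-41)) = 44062 / 533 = 82.67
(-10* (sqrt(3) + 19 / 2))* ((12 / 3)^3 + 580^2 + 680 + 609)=-32086535 - 3377530* sqrt(3)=-37936588.56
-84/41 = -2.05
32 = 32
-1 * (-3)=3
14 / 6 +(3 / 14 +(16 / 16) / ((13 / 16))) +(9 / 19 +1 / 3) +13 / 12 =39205 / 6916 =5.67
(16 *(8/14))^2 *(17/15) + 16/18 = 210856/2205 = 95.63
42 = 42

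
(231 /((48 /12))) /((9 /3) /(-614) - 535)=-6447 /59726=-0.11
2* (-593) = -1186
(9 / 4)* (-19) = -171 / 4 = -42.75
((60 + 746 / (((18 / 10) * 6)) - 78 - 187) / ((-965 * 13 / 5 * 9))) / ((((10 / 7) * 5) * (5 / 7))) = 17983 / 15242175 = 0.00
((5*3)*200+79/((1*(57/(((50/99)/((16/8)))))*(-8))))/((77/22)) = 135430025/158004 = 857.13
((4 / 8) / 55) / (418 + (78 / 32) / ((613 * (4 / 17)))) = 19616 / 901980145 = 0.00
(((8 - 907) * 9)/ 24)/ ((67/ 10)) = -13485/ 268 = -50.32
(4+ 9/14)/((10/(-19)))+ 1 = -7.82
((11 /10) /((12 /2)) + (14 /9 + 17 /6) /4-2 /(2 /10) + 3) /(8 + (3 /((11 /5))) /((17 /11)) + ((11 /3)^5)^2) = -229654683 /17637805384640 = -0.00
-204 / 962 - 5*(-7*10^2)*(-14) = -23569102 / 481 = -49000.21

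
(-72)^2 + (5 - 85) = 5104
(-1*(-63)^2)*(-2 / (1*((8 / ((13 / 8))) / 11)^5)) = 237334725394767 / 536870912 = 442070.38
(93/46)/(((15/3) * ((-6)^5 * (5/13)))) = -403/2980800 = -0.00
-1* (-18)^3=5832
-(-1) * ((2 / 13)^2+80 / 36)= 3416 / 1521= 2.25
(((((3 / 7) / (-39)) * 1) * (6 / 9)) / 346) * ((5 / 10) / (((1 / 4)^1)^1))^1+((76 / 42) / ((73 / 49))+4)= 17978360 / 3447717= 5.21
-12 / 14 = -6 / 7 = -0.86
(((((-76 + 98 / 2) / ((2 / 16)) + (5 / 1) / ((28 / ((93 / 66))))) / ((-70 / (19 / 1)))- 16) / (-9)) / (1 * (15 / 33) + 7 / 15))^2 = 374217263289 / 14201012224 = 26.35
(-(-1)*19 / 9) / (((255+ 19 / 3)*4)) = 19 / 9408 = 0.00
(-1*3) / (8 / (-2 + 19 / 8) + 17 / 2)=-18 / 179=-0.10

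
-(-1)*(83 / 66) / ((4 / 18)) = 249 / 44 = 5.66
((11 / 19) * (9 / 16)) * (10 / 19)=495 / 2888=0.17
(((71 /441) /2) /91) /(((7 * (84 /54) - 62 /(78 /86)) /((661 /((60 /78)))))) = -610103 /46126640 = -0.01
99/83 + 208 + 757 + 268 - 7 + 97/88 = 8971467/7304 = 1228.30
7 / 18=0.39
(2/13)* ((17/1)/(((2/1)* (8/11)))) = 187/104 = 1.80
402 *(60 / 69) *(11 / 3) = 29480 / 23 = 1281.74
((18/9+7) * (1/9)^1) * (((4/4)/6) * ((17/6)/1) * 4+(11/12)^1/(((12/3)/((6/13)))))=1867/936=1.99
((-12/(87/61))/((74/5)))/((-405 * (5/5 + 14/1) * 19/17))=2074/24770205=0.00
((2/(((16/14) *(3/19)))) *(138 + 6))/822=266/137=1.94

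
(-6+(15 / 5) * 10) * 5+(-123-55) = -58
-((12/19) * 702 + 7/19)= -8431/19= -443.74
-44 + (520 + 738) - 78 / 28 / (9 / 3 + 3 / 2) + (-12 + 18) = 25607 / 21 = 1219.38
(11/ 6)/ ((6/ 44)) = 121/ 9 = 13.44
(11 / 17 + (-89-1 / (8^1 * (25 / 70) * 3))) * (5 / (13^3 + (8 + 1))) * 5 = -451195 / 450024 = -1.00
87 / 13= 6.69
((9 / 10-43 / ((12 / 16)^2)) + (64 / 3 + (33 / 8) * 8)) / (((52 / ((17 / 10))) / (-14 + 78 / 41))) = 1006043 / 119925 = 8.39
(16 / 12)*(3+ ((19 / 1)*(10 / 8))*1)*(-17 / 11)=-1819 / 33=-55.12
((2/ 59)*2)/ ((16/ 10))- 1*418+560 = 16761/ 118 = 142.04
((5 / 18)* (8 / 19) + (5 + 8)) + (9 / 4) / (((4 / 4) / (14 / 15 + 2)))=16858 / 855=19.72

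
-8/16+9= 17/2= 8.50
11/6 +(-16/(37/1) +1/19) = 6131/4218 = 1.45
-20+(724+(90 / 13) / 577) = 5280794 / 7501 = 704.01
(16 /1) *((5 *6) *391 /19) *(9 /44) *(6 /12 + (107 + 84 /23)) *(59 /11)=2769303060 /2299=1204568.53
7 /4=1.75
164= 164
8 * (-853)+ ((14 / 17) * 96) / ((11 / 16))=-1254584 / 187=-6709.01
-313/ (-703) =313/ 703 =0.45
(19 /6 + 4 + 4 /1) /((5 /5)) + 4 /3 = 12.50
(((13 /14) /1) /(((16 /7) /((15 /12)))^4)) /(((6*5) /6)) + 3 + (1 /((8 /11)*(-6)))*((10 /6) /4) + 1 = 1184140087 /301989888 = 3.92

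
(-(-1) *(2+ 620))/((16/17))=5287/8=660.88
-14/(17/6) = -84/17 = -4.94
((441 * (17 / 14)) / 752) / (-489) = -357 / 245152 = -0.00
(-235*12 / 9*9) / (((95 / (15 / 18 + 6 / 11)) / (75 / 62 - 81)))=21158319 / 6479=3265.68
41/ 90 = 0.46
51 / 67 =0.76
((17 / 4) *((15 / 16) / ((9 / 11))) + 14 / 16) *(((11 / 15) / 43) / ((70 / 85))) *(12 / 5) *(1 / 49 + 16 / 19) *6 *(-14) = -165627583 / 8006600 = -20.69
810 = 810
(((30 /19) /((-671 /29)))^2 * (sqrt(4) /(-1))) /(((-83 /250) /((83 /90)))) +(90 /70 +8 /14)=2142416013 /1137759007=1.88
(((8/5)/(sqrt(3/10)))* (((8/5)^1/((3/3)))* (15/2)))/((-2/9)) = -144* sqrt(30)/5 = -157.74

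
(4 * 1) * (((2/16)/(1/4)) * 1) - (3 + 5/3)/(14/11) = -5/3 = -1.67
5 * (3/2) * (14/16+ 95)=11505/16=719.06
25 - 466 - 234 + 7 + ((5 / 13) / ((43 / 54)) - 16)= -382086 / 559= -683.52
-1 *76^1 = -76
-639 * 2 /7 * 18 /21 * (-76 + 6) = 76680 /7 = 10954.29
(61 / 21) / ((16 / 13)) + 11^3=448009 / 336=1333.36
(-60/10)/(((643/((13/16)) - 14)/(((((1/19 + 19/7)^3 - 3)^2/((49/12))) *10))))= -8564248537840199880/1370424846690643093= -6.25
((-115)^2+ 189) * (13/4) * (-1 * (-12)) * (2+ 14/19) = 1431768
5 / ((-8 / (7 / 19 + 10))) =-6.48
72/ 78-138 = -1782/ 13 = -137.08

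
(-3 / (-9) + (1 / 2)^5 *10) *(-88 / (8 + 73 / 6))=-31 / 11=-2.82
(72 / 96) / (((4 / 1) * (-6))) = -1 / 32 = -0.03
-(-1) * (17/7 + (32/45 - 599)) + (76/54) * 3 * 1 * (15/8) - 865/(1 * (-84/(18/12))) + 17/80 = -82409/144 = -572.28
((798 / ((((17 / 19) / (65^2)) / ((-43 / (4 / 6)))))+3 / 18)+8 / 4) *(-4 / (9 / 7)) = 347074097006 / 459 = 756152716.79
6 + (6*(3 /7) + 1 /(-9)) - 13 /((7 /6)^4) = 31187 /21609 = 1.44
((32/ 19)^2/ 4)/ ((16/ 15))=240/ 361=0.66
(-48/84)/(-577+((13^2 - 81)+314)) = 4/1225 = 0.00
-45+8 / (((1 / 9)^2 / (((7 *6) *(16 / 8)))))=54387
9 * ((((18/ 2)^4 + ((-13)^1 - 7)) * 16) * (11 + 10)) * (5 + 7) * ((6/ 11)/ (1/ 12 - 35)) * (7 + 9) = -273438498816/ 4609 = -59327077.20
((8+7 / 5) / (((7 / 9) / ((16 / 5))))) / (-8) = -846 / 175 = -4.83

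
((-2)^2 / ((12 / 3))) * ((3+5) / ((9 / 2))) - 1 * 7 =-47 / 9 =-5.22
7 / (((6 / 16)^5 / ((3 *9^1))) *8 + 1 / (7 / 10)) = 4.89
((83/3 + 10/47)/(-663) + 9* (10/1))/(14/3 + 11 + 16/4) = 8409539/1838499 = 4.57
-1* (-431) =431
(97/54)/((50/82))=3977/1350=2.95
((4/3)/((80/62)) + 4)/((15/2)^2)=302/3375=0.09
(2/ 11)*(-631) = -114.73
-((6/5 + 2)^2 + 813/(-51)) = 2423/425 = 5.70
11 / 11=1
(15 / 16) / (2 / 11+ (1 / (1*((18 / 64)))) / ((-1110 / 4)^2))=457417125 / 88733728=5.15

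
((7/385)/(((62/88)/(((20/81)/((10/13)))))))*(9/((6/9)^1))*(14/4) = 182/465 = 0.39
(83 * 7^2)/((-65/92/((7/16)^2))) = -4583509/4160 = -1101.81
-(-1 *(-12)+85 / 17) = -17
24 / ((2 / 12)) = 144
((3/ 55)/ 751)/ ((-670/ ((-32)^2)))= -1536/ 13837175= -0.00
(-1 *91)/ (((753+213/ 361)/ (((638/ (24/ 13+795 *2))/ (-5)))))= 0.01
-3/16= -0.19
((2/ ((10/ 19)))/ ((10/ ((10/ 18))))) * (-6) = -19/ 15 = -1.27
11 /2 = 5.50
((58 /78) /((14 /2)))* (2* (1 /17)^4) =58 /22801233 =0.00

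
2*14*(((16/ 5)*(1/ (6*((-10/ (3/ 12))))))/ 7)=-4/ 75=-0.05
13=13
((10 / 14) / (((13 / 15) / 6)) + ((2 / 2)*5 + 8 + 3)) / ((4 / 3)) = 2859 / 182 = 15.71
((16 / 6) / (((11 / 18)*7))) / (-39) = -16 / 1001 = -0.02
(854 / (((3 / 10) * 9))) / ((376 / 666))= 78995 / 141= 560.25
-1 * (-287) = 287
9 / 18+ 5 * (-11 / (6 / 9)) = -82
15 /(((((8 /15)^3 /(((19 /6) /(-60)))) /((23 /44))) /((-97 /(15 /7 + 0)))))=22254225 /180224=123.48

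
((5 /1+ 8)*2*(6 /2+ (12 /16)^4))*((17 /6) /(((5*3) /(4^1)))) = 62543 /960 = 65.15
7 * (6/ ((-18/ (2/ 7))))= -2/ 3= -0.67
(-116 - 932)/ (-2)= 524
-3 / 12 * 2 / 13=-1 / 26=-0.04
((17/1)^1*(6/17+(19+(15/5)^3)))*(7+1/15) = 5568.53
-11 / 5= -2.20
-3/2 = -1.50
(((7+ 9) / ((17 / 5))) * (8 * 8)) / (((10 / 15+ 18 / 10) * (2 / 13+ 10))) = 83200 / 6919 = 12.02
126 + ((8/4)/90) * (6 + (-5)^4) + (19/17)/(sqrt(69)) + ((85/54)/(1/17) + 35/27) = 19 * sqrt(69)/1173 + 15127/90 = 168.21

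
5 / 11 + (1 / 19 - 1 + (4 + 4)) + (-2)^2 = 2405 / 209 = 11.51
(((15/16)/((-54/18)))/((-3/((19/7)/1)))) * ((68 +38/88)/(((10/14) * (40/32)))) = 57209/2640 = 21.67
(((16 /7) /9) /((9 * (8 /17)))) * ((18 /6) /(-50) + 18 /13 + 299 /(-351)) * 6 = 0.17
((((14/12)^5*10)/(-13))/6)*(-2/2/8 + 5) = -84035/62208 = -1.35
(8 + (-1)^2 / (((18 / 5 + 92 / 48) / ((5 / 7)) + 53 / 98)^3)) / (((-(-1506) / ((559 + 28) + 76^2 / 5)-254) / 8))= -124968540573901386856 / 494171547299372101571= -0.25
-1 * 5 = -5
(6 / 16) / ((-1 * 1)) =-3 / 8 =-0.38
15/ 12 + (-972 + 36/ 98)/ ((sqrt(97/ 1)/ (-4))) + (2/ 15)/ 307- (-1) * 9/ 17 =557341/ 313140 + 190440 * sqrt(97)/ 4753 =396.40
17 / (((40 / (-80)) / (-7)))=238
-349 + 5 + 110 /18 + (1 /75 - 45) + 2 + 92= -64997 /225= -288.88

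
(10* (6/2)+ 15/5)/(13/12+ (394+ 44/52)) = 468/5615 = 0.08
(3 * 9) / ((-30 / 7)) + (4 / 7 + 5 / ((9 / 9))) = -51 / 70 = -0.73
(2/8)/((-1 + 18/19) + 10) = 19/756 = 0.03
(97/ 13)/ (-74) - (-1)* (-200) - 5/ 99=-19062013/ 95238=-200.15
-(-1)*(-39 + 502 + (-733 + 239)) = -31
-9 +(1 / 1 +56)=48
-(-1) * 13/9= 1.44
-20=-20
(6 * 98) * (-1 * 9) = -5292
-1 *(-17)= 17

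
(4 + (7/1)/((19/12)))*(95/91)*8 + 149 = 19959/91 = 219.33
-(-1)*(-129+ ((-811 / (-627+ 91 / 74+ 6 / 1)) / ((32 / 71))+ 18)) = -108.10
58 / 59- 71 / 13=-3435 / 767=-4.48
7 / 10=0.70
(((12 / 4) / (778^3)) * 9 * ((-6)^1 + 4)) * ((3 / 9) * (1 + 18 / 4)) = -99 / 470910952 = -0.00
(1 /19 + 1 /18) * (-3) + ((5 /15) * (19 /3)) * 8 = 5665 /342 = 16.56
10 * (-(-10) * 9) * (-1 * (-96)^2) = -8294400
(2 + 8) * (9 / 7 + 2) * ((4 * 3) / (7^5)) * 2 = 5520 / 117649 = 0.05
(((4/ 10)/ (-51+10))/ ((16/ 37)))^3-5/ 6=-11027511959/ 13232832000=-0.83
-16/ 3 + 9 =11/ 3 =3.67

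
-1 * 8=-8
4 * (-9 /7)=-36 /7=-5.14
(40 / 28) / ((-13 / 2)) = -20 / 91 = -0.22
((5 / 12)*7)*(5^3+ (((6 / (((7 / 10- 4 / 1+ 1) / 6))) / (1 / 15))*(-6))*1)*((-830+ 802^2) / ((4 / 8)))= 396545499875 / 69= 5747036230.07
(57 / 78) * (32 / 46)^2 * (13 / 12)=608 / 1587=0.38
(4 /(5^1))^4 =256 /625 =0.41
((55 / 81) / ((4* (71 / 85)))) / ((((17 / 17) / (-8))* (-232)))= 4675 / 667116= 0.01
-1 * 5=-5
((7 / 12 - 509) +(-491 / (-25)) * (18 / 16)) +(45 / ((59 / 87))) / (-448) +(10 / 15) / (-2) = -486.80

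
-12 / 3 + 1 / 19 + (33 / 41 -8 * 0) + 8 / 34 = -38500 / 13243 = -2.91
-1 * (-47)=47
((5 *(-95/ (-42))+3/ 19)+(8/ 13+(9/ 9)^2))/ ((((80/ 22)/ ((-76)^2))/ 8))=226925512/ 1365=166245.80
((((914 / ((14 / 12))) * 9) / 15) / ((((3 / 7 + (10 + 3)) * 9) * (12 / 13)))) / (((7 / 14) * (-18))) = -5941 / 12690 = -0.47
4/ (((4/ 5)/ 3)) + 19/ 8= 139/ 8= 17.38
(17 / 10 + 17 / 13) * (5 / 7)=391 / 182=2.15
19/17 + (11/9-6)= -560/153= -3.66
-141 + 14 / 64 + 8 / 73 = -328609 / 2336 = -140.67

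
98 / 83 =1.18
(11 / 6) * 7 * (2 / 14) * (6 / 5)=11 / 5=2.20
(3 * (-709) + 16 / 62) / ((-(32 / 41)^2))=110826649 / 31744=3491.26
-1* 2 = -2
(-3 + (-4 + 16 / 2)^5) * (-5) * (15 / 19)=-76575 / 19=-4030.26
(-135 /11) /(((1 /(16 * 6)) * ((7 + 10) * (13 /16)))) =-207360 /2431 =-85.30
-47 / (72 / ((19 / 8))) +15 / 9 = 67 / 576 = 0.12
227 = 227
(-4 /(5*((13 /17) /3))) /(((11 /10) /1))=-408 /143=-2.85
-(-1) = 1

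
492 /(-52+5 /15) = -1476 /155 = -9.52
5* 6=30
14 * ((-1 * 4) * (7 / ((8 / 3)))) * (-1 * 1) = 147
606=606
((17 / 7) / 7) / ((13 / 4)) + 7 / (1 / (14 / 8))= 31485 / 2548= 12.36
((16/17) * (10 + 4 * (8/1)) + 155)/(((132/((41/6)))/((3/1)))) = 135587/4488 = 30.21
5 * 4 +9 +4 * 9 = 65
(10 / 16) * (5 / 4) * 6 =75 / 16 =4.69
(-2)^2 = 4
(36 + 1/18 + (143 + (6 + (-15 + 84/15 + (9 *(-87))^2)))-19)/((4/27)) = 165576327/40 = 4139408.18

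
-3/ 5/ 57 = -1/ 95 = -0.01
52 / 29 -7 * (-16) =3300 / 29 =113.79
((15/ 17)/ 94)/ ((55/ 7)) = 21/ 17578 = 0.00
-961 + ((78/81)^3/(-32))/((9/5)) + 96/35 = -23765717407/24800580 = -958.27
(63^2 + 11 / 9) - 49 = 3921.22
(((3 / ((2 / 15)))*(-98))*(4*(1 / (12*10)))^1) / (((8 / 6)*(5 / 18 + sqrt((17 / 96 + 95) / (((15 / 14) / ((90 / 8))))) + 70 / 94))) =645438780 / 11432148311 - 78907689*sqrt(63959) / 11432148311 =-1.69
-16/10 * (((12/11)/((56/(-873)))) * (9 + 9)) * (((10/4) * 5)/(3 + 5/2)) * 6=5657040/847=6678.91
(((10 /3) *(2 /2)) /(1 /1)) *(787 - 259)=1760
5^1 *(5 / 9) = 25 / 9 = 2.78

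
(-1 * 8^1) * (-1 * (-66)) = -528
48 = 48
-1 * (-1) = 1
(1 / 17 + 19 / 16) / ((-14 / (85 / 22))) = -1695 / 4928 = -0.34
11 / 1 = 11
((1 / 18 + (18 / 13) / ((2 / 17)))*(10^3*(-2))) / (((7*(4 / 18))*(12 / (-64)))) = 81084.25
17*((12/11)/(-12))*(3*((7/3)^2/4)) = -833/132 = -6.31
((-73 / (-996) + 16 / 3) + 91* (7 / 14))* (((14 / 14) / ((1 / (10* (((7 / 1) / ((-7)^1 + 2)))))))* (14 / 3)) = -3325.90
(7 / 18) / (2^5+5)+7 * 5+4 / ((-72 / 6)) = 23095 / 666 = 34.68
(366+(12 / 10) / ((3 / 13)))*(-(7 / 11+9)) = -196736 / 55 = -3577.02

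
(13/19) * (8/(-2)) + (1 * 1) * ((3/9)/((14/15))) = -633/266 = -2.38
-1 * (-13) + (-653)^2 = 426422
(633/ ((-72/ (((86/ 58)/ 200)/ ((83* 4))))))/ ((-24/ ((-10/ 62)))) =-9073/ 6876702720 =-0.00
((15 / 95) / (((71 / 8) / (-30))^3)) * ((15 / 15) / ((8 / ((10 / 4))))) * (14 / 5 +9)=-152928000 / 6800309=-22.49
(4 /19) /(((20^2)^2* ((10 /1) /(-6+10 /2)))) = -1 /7600000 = -0.00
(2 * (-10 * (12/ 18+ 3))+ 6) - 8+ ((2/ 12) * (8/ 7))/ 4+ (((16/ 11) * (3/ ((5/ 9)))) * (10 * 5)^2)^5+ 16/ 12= 9873884676095999999749887797/ 3382071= 2919478827054783888259.56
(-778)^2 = 605284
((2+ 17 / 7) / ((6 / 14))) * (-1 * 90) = -930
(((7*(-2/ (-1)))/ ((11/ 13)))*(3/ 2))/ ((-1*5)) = -273/ 55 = -4.96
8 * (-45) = -360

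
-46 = -46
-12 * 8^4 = -49152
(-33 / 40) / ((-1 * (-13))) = -33 / 520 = -0.06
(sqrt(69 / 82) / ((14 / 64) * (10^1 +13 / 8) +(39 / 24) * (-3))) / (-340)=32 * sqrt(5658) / 2080545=0.00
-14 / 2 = -7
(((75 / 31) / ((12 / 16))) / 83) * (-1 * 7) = -700 / 2573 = -0.27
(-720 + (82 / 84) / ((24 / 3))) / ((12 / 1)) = -241879 / 4032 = -59.99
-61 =-61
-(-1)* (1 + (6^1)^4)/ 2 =1297/ 2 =648.50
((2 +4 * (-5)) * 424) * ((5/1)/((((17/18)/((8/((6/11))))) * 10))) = -1007424/17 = -59260.24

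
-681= -681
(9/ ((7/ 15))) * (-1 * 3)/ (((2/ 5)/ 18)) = -18225/ 7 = -2603.57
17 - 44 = -27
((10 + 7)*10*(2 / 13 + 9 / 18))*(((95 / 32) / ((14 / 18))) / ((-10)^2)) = 4.24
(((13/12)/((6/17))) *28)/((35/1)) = 221/90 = 2.46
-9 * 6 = -54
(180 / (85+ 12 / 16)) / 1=720 / 343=2.10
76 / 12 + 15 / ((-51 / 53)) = -472 / 51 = -9.25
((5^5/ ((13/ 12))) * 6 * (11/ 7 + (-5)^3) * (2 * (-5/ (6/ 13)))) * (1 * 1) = 324000000/ 7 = 46285714.29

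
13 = 13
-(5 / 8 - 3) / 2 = 19 / 16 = 1.19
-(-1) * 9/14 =9/14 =0.64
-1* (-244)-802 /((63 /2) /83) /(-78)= 666074 /2457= 271.09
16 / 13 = 1.23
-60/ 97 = -0.62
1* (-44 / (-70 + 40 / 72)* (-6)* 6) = -14256 / 625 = -22.81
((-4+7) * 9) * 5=135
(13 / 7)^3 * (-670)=-1471990 / 343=-4291.52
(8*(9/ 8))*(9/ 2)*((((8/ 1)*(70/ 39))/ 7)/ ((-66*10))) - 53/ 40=-8299/ 5720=-1.45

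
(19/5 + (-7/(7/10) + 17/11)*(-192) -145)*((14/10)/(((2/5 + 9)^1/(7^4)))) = 1370005798/2585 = 529982.90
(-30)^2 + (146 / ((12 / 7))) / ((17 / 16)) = 49988 / 51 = 980.16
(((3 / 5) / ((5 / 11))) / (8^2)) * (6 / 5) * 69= 6831 / 4000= 1.71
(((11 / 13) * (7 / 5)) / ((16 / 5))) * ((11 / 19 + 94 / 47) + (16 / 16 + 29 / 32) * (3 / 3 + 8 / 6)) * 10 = 4934545 / 189696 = 26.01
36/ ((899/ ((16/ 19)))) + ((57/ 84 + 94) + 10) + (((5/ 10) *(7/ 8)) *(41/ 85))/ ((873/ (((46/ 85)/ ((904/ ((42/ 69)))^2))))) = 2968628078245883087521/ 28350330129747561600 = 104.71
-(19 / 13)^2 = -361 / 169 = -2.14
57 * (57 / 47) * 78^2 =19766916 / 47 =420572.68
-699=-699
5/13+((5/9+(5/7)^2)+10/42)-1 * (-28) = 170204/5733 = 29.69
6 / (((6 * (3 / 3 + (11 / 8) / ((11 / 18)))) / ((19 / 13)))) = 76 / 169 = 0.45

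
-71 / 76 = -0.93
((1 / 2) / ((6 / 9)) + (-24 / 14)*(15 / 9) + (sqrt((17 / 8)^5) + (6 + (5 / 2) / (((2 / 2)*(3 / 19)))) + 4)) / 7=289*sqrt(34) / 1792 + 1993 / 588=4.33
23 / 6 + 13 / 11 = 331 / 66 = 5.02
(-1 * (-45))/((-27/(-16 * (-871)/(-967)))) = 69680/2901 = 24.02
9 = 9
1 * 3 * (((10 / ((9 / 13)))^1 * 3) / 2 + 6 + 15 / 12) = 347 / 4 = 86.75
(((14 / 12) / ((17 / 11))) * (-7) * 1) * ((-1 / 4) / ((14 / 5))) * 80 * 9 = 339.71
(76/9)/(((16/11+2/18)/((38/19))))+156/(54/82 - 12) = -92/31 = -2.97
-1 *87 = -87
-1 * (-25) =25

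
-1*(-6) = 6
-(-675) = 675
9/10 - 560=-5591/10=-559.10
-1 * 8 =-8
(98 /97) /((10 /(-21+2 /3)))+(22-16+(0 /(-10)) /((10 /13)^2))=3.95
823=823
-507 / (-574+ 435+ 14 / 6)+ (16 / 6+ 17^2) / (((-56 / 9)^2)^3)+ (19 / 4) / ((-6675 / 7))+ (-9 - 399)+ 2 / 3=-162226004952660297 / 401924050124800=-403.62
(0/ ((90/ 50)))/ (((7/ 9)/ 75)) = 0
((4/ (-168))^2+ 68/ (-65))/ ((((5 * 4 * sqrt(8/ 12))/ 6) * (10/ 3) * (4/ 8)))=-119887 * sqrt(6)/ 1274000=-0.23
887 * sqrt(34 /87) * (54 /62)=7983 * sqrt(2958) /899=482.95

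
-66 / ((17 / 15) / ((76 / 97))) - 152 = -325888 / 1649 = -197.63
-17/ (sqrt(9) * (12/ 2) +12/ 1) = -17/ 30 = -0.57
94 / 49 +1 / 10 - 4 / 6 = 1987 / 1470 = 1.35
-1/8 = -0.12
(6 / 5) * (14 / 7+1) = 18 / 5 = 3.60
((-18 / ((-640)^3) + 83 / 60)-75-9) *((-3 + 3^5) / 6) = -32486195173 / 9830400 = -3304.67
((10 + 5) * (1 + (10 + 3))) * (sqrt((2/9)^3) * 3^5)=3780 * sqrt(2)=5345.73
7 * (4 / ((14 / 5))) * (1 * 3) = 30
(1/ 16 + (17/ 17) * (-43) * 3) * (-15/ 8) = 241.76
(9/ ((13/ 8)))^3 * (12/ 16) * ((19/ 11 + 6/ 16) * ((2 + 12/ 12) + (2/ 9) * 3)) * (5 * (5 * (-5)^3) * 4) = -26973000000/ 2197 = -12277196.18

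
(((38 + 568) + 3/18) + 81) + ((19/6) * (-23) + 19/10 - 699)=-2483/30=-82.77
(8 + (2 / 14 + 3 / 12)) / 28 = 235 / 784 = 0.30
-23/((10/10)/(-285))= 6555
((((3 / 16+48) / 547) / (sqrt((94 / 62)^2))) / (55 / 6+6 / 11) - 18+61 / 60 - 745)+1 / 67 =-761.96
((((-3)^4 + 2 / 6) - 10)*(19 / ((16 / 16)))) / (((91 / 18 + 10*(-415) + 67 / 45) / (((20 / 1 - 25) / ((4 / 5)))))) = 762375 / 372911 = 2.04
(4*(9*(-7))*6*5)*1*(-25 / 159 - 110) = 44137800 / 53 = 832788.68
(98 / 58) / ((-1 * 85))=-49 / 2465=-0.02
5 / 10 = 1 / 2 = 0.50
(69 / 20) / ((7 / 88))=43.37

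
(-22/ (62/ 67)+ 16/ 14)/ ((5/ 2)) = -9822/ 1085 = -9.05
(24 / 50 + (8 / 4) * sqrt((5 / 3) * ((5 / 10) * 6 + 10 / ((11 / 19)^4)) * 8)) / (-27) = -4 * sqrt(40413990) / 9801 - 4 / 225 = -2.61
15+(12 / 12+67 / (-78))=15.14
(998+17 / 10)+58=10577 / 10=1057.70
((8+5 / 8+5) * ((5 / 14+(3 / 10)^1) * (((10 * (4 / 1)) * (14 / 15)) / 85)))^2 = 25140196 / 1625625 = 15.46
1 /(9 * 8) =1 /72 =0.01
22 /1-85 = -63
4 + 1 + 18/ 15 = 31/ 5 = 6.20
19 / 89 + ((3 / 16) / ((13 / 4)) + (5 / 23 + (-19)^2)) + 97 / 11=433586247 / 1170884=370.31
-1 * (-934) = 934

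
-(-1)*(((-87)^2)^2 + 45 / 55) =630187380 / 11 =57289761.82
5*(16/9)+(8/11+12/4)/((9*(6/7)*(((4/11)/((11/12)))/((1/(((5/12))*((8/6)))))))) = 1773/160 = 11.08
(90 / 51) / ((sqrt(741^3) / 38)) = 20 *sqrt(741) / 163761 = 0.00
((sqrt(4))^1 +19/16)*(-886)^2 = 10008699/4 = 2502174.75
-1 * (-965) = 965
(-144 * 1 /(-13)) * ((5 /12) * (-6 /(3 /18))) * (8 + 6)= -30240 /13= -2326.15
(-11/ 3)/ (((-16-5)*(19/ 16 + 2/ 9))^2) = -8448/ 2019241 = -0.00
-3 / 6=-1 / 2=-0.50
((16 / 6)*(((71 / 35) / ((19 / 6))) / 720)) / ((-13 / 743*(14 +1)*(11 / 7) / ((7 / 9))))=-369271 / 82528875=-0.00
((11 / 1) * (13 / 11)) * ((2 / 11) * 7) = 182 / 11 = 16.55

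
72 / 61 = 1.18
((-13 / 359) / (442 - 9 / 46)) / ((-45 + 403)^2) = -299 / 467539516474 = -0.00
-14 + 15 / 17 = -223 / 17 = -13.12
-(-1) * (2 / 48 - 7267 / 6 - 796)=-16057 / 8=-2007.12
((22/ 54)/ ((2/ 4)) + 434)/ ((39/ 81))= 11740/ 13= 903.08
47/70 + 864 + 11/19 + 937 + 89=2515363/1330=1891.25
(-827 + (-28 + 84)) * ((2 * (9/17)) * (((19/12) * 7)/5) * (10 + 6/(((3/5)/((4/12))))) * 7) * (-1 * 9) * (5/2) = 64602090/17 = 3800122.94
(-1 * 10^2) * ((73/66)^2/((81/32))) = -4263200/88209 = -48.33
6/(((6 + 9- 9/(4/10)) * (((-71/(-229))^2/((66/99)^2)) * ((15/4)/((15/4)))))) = -839056/226845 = -3.70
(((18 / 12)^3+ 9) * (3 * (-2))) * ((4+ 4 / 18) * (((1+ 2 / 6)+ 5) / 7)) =-3971 / 14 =-283.64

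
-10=-10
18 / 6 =3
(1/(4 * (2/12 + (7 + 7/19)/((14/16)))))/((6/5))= 95/3916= 0.02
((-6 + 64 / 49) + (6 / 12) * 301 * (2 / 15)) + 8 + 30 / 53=932537 / 38955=23.94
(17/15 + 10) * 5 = 167/3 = 55.67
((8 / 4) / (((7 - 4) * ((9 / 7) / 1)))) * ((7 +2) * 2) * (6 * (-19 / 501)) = -1064 / 501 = -2.12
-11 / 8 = -1.38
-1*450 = -450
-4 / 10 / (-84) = 1 / 210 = 0.00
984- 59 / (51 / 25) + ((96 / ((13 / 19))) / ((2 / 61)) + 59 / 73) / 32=1686351965 / 1548768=1088.83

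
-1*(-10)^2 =-100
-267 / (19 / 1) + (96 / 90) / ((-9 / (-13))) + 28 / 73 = -2270969 / 187245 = -12.13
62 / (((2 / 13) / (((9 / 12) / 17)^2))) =3627 / 4624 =0.78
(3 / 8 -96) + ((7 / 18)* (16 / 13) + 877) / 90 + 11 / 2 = -677081 / 8424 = -80.38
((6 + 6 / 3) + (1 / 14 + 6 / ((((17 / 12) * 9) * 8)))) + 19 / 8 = 10.51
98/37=2.65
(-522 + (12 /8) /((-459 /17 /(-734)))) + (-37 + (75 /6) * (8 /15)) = -4604 /9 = -511.56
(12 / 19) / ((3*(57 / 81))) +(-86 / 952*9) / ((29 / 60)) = -1722897 / 1245811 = -1.38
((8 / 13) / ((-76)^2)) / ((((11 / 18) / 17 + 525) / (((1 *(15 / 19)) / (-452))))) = -2295 / 6475198042924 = -0.00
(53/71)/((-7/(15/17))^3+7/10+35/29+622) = 10374750/1731729263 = 0.01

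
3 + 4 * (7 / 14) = 5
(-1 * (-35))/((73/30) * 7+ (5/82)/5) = 21525/10483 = 2.05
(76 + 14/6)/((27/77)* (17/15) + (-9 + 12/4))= -90475/6471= -13.98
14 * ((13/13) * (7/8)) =49/4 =12.25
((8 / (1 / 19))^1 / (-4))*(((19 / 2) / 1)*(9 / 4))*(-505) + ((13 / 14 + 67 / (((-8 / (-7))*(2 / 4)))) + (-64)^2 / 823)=2363792485 / 5761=410309.41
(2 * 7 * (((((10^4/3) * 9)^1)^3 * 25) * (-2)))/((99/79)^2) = -4368700000000000000/363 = -12034986225895316.80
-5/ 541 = -0.01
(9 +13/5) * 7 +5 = 431/5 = 86.20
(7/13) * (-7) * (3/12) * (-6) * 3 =441/26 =16.96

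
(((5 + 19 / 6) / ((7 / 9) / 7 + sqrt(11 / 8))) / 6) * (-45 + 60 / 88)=47775 / 9713 - 429975 * sqrt(22) / 38852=-46.99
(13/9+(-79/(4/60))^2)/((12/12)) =12638038/9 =1404226.44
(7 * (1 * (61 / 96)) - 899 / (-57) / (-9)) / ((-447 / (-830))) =18363335 / 3668976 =5.01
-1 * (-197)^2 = -38809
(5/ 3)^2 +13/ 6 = 89/ 18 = 4.94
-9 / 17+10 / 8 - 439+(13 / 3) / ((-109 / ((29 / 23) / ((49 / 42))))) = -523064119 / 1193332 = -438.32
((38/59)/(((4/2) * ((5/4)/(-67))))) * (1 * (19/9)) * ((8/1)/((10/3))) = -87.46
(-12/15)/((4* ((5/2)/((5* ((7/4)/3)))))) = -7/30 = -0.23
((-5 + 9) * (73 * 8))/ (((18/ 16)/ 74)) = 1382912/ 9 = 153656.89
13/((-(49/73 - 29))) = 949/2068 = 0.46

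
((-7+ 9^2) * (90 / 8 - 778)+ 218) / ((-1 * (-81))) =-37681 / 54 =-697.80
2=2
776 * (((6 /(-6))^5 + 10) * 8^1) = 55872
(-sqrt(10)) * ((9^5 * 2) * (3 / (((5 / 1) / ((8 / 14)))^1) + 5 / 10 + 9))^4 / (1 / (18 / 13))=-7994366450215580551130538.00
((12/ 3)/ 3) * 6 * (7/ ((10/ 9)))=252/ 5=50.40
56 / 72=7 / 9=0.78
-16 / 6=-8 / 3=-2.67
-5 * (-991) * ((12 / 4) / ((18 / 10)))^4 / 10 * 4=1238750 / 81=15293.21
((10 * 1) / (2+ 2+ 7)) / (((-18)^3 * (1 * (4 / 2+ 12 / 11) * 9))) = -5 / 892296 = -0.00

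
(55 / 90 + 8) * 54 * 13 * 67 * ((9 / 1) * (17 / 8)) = 61967295 / 8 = 7745911.88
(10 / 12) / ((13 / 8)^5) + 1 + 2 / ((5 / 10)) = 5651315 / 1113879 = 5.07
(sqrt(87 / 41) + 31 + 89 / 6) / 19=sqrt(3567) / 779 + 275 / 114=2.49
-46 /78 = -23 /39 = -0.59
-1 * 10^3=-1000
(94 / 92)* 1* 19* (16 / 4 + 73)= 1494.80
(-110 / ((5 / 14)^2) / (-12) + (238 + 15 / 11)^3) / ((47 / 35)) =1916655908111 / 187671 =10212850.72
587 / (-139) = -587 / 139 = -4.22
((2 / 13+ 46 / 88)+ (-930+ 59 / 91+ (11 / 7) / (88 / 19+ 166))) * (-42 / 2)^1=18082472823 / 927212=19501.98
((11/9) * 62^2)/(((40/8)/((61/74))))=1289662/1665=774.57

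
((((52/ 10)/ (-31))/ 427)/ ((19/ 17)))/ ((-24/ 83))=18343/ 15090180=0.00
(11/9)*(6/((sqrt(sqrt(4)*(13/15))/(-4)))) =-44*sqrt(390)/39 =-22.28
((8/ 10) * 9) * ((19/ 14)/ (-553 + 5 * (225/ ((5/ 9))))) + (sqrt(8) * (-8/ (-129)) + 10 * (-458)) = -117980629/ 25760 + 16 * sqrt(2)/ 129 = -4579.82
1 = 1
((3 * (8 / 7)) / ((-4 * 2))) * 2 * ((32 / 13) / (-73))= 192 / 6643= 0.03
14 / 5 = 2.80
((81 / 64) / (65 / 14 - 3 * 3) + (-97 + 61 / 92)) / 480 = -867637 / 4310016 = -0.20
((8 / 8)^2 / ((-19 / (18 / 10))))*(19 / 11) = -9 / 55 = -0.16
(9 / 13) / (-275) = -9 / 3575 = -0.00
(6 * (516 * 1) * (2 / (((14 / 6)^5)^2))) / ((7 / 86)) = 31444301088 / 1977326743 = 15.90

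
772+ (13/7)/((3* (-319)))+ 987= 11783528/6699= 1759.00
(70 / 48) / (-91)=-5 / 312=-0.02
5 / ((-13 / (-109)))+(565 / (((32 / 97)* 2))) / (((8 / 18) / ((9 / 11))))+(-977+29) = 24540001 / 36608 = 670.35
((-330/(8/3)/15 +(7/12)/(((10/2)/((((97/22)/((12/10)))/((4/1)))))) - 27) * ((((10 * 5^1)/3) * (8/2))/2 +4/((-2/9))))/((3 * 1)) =-5121295/28512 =-179.62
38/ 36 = 19/ 18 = 1.06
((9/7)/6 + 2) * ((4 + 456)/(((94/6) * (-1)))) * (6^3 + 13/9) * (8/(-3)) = 111627280/2961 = 37699.18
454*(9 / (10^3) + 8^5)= 7438338043 / 500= 14876676.09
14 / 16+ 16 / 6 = 85 / 24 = 3.54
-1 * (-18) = 18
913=913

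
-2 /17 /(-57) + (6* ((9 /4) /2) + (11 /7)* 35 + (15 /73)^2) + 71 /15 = 6870707723 /103276020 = 66.53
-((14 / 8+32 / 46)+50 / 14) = -3875 / 644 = -6.02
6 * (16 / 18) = 16 / 3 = 5.33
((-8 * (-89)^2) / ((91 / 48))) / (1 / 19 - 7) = 4815968 / 1001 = 4811.16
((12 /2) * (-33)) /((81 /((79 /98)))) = -869 /441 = -1.97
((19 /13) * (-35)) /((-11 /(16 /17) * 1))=10640 /2431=4.38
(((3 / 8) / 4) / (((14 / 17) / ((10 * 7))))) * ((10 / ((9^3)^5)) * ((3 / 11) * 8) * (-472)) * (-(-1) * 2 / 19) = -200600 / 4781249623086849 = -0.00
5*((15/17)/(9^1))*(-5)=-125/51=-2.45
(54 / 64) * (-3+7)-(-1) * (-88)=-677 / 8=-84.62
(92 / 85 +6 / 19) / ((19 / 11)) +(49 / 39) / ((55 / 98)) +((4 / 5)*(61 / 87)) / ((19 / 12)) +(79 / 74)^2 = 9495166835381 / 2090474417460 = 4.54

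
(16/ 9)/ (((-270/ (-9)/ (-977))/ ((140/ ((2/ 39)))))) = -1422512/ 9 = -158056.89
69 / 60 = 23 / 20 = 1.15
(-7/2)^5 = -16807/32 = -525.22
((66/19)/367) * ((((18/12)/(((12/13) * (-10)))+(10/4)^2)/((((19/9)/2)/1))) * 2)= 144639/1324870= 0.11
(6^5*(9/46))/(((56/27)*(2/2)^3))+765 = 241263/161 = 1498.53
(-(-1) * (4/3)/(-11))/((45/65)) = -52/297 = -0.18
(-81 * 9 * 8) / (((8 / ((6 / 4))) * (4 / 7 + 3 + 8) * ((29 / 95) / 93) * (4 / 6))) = -5009445 / 116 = -43184.87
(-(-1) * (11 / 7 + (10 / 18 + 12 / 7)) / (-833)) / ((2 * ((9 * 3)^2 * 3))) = -121 / 114771573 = -0.00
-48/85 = -0.56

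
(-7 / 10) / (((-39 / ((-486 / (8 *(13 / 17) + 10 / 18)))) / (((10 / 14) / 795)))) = -4131 / 3517345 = -0.00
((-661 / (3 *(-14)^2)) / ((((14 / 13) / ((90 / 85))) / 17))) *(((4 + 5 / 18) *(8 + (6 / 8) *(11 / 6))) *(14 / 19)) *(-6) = 7089225 / 2128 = 3331.40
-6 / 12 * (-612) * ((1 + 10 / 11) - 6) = -13770 / 11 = -1251.82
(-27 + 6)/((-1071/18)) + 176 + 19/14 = 42295/238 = 177.71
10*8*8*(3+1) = 2560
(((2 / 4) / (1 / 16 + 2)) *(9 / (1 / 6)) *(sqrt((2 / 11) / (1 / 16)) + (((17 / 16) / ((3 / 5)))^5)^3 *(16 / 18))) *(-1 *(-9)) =5184 *sqrt(22) / 121 + 87354219101251702667236328125 / 157964234311580648472576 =553200.94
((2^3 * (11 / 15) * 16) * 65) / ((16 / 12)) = 4576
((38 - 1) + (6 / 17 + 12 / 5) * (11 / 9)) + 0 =3431 / 85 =40.36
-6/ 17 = -0.35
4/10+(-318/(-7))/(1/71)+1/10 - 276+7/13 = 536985/182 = 2950.47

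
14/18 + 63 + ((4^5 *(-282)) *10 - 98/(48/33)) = -207913219/72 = -2887683.60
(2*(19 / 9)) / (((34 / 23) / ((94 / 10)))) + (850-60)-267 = 420634 / 765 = 549.85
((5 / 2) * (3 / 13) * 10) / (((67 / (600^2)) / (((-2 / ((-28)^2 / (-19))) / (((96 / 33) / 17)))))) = 1498921875 / 170716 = 8780.21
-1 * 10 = -10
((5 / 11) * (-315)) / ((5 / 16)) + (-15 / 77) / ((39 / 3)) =-458.20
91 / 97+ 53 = 5232 / 97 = 53.94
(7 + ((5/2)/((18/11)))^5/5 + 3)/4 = 705318635/241864704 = 2.92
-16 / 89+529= 47065 / 89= 528.82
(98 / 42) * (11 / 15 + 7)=812 / 45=18.04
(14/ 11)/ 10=7/ 55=0.13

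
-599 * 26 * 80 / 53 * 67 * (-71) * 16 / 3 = 94829463040 / 159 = 596411717.23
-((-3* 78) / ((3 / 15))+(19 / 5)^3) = 139391 / 125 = 1115.13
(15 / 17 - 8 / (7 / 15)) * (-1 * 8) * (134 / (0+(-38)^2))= 518580 / 42959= 12.07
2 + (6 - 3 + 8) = 13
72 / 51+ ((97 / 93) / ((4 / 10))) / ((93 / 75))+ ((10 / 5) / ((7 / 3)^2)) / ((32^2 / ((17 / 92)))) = 397587421115 / 113122093056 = 3.51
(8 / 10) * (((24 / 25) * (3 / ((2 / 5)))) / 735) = 48 / 6125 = 0.01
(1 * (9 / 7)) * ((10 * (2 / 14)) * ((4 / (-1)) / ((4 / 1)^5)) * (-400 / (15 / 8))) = 75 / 49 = 1.53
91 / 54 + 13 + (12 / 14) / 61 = 338935 / 23058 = 14.70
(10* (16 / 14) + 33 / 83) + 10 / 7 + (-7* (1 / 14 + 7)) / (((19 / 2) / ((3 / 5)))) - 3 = 393453 / 55195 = 7.13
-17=-17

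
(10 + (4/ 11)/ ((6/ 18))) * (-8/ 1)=-976/ 11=-88.73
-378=-378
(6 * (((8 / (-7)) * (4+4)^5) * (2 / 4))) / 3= -262144 / 7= -37449.14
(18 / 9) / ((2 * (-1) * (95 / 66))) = -66 / 95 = -0.69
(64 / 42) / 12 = 8 / 63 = 0.13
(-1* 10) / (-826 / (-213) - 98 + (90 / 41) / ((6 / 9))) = 87330 / 793213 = 0.11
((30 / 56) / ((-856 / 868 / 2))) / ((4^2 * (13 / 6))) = -1395 / 44512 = -0.03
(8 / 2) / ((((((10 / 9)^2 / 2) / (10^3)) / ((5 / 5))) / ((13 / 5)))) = 16848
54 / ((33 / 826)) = 14868 / 11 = 1351.64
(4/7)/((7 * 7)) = 4/343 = 0.01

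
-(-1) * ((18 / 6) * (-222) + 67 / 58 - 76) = -42969 / 58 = -740.84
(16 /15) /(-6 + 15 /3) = -16 /15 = -1.07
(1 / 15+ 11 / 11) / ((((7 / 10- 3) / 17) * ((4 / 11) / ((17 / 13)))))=-25432 / 897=-28.35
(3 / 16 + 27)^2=189225 / 256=739.16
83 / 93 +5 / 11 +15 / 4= 20857 / 4092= 5.10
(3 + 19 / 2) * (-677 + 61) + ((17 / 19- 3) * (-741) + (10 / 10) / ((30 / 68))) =-92066 / 15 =-6137.73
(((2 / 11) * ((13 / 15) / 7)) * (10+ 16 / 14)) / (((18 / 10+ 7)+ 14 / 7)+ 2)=169 / 8624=0.02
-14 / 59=-0.24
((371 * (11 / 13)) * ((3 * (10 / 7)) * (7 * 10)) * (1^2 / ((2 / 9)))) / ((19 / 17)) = 93658950 / 247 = 379186.03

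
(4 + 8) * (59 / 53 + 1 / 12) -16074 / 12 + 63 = -133787 / 106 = -1262.14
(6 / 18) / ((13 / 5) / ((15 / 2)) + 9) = 25 / 701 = 0.04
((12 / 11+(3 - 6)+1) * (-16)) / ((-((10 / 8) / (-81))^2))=-3359232 / 55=-61076.95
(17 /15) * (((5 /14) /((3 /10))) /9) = 85 /567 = 0.15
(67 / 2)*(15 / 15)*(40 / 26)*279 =186930 / 13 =14379.23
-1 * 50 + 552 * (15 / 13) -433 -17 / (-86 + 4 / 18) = 1546761 / 10036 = 154.12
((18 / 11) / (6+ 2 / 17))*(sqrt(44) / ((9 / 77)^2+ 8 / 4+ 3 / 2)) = 82467*sqrt(11) / 541645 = 0.50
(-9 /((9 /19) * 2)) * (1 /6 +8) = -931 /12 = -77.58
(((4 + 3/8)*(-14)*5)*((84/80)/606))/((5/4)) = -343/808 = -0.42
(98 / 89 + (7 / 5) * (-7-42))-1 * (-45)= -10012 / 445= -22.50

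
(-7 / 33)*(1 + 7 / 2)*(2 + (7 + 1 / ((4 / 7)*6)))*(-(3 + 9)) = 4683 / 44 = 106.43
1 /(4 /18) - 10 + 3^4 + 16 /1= 91.50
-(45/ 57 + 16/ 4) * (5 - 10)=455/ 19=23.95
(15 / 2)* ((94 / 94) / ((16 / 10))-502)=-60165 / 16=-3760.31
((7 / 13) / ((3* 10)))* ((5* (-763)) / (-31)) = 2.21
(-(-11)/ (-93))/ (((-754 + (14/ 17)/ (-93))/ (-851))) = -159137/ 1192088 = -0.13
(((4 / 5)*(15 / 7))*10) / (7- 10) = -40 / 7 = -5.71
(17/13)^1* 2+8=138/13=10.62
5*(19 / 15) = 19 / 3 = 6.33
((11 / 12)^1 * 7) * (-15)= -385 / 4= -96.25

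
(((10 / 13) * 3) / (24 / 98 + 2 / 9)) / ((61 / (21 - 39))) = -119070 / 81679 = -1.46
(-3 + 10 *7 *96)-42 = 6675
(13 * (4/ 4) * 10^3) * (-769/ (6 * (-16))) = 1249625/ 12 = 104135.42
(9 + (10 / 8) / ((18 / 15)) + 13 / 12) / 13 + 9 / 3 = 401 / 104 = 3.86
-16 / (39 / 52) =-64 / 3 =-21.33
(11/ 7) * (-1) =-11/ 7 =-1.57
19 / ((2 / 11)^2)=2299 / 4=574.75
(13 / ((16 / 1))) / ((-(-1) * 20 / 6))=39 / 160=0.24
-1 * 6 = -6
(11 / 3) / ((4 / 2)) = 1.83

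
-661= -661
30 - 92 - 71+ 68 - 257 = -322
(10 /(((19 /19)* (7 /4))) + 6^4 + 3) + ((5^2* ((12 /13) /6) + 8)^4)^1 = 4197988205 /199927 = 20997.61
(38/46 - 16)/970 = -349/22310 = -0.02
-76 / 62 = -1.23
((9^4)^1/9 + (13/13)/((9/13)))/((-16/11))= -36157/72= -502.18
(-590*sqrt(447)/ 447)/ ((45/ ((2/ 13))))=-236*sqrt(447)/ 52299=-0.10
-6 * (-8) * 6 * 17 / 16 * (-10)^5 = -30600000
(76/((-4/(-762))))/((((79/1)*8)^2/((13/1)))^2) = 1223391/79769765888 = 0.00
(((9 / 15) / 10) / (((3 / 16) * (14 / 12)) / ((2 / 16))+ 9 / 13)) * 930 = 14508 / 635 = 22.85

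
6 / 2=3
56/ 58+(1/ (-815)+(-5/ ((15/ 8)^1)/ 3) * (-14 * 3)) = 2715493/ 70905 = 38.30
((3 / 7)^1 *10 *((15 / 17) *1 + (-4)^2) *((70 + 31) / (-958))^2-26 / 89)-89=-61436147583 / 694288466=-88.49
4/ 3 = 1.33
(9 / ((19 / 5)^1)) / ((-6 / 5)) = -1.97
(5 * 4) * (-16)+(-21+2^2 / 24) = -2045 / 6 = -340.83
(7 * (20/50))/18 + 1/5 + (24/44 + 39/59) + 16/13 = 1060327/379665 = 2.79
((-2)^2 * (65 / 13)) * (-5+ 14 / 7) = -60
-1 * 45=-45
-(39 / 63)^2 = -0.38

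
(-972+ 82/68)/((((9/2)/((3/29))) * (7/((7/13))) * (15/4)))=-10156/22185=-0.46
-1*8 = -8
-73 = -73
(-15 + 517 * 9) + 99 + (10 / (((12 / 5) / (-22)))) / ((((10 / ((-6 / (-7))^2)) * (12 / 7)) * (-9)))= 596917 / 126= 4737.44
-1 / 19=-0.05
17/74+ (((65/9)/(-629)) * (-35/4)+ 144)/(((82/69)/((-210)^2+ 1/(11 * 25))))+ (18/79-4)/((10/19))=5347351.00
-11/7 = -1.57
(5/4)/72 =5/288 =0.02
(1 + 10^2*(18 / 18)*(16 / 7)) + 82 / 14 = 1648 / 7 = 235.43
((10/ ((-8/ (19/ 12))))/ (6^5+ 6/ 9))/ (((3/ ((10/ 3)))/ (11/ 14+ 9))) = -13015/ 4703328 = -0.00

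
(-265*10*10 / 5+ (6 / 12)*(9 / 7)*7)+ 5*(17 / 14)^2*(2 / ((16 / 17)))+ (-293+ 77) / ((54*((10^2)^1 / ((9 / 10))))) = -1034854431 / 196000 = -5279.87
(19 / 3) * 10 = 190 / 3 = 63.33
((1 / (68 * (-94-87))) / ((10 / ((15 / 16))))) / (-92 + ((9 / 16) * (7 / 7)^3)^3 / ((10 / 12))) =240 / 2892050761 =0.00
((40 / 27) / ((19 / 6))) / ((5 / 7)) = 112 / 171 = 0.65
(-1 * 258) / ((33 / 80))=-6880 / 11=-625.45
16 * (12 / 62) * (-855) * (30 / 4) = -615600 / 31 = -19858.06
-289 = -289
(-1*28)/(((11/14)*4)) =-98/11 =-8.91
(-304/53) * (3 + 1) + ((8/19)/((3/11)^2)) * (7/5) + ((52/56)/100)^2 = -266774852353/17763480000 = -15.02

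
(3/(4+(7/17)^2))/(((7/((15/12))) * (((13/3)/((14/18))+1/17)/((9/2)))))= 132651/1291760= 0.10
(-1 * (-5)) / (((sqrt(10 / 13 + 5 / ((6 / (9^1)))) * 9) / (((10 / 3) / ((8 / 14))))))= 35 * sqrt(5590) / 2322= 1.13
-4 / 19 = -0.21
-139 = -139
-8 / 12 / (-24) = 1 / 36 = 0.03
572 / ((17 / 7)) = 4004 / 17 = 235.53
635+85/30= 3827/6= 637.83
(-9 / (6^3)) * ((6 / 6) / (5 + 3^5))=-1 / 5952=-0.00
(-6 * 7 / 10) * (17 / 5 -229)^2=-26720064 / 125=-213760.51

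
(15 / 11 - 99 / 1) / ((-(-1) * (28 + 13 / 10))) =-10740 / 3223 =-3.33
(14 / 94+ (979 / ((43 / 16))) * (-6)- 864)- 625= -7426216 / 2021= -3674.53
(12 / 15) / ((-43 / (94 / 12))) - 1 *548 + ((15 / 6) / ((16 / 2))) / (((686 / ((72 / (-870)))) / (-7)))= -4019199937 / 7332360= -548.15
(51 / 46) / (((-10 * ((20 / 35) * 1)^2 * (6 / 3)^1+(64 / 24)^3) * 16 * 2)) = 67473 / 24211456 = 0.00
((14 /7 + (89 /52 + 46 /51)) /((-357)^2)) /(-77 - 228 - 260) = -2447 /38193406524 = -0.00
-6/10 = -3/5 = -0.60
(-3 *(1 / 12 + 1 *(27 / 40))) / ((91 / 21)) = -21 / 40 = -0.52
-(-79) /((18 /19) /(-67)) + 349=-5238.06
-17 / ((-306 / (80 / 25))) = 8 / 45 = 0.18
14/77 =2/11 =0.18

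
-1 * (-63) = 63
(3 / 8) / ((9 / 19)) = 19 / 24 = 0.79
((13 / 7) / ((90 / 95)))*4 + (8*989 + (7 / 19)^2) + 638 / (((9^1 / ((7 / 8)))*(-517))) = 33862805975 / 4275684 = 7919.86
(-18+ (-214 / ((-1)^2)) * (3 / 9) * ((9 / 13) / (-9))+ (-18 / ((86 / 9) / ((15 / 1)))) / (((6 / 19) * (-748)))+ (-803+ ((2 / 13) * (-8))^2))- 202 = -33132159043 / 32614296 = -1015.88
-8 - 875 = -883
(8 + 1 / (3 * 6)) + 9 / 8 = 661 / 72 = 9.18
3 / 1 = 3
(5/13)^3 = 125/2197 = 0.06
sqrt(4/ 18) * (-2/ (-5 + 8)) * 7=-14 * sqrt(2)/ 9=-2.20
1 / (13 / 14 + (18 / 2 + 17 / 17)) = 14 / 153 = 0.09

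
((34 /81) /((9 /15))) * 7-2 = 704 /243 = 2.90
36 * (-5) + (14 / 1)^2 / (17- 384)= -180.53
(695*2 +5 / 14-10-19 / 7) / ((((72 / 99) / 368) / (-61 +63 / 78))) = -7636591215 / 182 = -41959292.39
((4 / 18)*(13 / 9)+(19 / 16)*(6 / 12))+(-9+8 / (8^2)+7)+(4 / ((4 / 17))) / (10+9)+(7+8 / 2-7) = 193765 / 49248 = 3.93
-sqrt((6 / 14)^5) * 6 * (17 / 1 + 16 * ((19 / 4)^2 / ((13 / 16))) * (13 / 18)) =-18246 * sqrt(21) / 343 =-243.77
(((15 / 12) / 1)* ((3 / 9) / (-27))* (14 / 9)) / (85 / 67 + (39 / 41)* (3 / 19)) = -0.02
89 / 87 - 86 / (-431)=45841 / 37497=1.22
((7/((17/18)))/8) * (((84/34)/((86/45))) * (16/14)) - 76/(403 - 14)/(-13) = 86964022/62843339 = 1.38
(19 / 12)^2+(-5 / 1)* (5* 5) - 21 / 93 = -547817 / 4464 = -122.72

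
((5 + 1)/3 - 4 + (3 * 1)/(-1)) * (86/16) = -215/8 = -26.88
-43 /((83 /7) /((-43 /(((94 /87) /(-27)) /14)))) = -212821749 /3901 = -54555.69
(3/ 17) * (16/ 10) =24/ 85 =0.28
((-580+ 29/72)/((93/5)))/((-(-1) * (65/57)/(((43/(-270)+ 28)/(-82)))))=5960146613/642414240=9.28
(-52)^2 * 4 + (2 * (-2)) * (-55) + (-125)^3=-1942089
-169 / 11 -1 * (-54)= 425 / 11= 38.64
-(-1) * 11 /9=11 /9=1.22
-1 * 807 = -807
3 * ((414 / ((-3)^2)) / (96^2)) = 0.01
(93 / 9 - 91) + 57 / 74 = -17737 / 222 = -79.90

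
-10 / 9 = -1.11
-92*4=-368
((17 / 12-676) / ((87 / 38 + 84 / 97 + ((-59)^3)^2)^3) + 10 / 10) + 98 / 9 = 402148061874350362619823781509742268062095361 / 33825537914664983771760878818602026699969637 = 11.89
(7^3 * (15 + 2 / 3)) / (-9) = -16121 / 27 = -597.07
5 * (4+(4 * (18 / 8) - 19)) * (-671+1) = 20100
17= 17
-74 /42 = -1.76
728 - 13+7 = 722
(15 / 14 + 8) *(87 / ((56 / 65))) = 718185 / 784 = 916.05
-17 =-17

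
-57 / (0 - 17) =57 / 17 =3.35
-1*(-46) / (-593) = -46 / 593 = -0.08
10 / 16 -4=-27 / 8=-3.38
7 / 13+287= 3738 / 13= 287.54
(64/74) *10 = 320/37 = 8.65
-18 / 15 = -6 / 5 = -1.20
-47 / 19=-2.47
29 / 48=0.60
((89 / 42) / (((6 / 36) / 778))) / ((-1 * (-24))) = 34621 / 84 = 412.15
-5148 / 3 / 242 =-78 / 11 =-7.09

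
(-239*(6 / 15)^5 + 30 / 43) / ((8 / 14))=-3.06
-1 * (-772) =772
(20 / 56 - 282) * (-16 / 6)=15772 / 21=751.05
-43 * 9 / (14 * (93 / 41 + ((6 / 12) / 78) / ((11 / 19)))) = -13613886 / 1122569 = -12.13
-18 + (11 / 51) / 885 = -812419 / 45135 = -18.00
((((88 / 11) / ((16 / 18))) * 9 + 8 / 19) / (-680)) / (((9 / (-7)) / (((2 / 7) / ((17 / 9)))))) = 91 / 6460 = 0.01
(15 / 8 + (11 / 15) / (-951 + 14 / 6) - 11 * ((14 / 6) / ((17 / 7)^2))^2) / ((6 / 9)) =6528542329 / 28524091920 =0.23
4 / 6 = 2 / 3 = 0.67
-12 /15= -4 /5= -0.80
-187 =-187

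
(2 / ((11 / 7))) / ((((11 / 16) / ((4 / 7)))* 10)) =64 / 605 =0.11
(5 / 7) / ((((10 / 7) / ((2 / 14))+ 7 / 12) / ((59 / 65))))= 708 / 11557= 0.06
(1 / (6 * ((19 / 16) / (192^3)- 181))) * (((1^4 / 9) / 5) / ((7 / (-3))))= 6291456 / 717414727015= 0.00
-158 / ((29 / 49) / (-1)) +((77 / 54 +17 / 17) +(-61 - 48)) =251173 / 1566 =160.39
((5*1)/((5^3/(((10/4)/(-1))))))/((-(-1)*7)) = -1/70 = -0.01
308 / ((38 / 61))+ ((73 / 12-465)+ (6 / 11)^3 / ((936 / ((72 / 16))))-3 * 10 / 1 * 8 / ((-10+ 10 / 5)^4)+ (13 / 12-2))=8718296239 / 252485376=34.53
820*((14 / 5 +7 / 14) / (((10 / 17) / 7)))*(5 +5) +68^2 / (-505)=162612446 / 505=322004.84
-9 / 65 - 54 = -3519 / 65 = -54.14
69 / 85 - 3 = -186 / 85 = -2.19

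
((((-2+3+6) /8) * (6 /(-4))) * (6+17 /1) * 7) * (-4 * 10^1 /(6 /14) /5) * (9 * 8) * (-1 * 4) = -1136016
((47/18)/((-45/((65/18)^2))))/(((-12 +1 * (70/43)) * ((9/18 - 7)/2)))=-131365/5852412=-0.02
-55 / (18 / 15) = -275 / 6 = -45.83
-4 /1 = -4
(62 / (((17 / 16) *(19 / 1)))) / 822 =496 / 132753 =0.00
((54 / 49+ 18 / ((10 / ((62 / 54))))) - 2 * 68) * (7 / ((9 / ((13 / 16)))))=-1269203 / 15120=-83.94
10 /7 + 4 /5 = 78 /35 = 2.23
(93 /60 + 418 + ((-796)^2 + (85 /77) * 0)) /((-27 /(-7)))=88764977 /540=164379.59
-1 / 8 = -0.12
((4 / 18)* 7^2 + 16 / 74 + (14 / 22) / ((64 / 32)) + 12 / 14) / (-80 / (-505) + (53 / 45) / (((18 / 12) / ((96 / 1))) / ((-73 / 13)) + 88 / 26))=65323316123675 / 2695194387424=24.24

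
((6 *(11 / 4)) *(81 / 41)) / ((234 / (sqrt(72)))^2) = 297 / 6929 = 0.04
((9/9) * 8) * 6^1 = 48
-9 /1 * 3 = -27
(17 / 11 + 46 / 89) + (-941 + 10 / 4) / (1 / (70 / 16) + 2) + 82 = -51477073 / 152724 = -337.06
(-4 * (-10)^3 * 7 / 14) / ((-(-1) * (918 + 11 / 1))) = 2000 / 929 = 2.15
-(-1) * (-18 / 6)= -3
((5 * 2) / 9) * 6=20 / 3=6.67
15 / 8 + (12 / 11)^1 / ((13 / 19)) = 3969 / 1144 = 3.47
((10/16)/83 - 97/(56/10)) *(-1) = 80475/4648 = 17.31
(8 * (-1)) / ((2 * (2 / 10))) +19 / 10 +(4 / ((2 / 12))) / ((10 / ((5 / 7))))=-1147 / 70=-16.39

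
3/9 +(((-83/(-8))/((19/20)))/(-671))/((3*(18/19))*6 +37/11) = 519329/1561722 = 0.33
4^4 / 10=128 / 5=25.60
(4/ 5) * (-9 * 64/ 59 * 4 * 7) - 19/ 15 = -194657/ 885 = -219.95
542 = 542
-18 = -18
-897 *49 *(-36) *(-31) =-49051548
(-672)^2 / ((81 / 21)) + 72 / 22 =117080.61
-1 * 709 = -709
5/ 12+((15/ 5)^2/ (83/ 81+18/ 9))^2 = 6677417/ 720300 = 9.27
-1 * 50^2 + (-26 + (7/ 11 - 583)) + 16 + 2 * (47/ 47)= -3090.36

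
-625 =-625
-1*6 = -6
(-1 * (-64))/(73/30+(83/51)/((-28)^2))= 12794880/486887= 26.28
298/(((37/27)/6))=48276/37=1304.76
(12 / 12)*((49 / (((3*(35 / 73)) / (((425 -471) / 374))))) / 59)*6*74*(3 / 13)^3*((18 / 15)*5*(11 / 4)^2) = -387461151 / 22035910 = -17.58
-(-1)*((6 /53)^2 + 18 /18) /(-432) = -2845 /1213488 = -0.00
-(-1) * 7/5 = 7/5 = 1.40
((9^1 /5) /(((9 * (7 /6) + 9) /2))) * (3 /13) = 36 /845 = 0.04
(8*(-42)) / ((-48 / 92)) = 644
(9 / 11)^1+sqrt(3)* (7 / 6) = 2.84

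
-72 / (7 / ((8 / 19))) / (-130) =288 / 8645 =0.03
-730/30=-73/3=-24.33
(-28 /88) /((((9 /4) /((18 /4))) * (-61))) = 7 /671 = 0.01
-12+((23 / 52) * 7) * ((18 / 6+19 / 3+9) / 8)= -6121 / 1248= -4.90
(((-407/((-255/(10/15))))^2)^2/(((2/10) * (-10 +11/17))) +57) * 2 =72156555871318/640654585875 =112.63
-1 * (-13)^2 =-169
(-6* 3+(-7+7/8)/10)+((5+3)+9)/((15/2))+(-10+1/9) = -18889/720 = -26.23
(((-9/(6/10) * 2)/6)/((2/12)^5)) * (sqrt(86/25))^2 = -668736/5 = -133747.20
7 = 7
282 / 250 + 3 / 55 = 1.18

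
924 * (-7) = -6468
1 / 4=0.25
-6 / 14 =-3 / 7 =-0.43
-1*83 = -83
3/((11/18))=54/11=4.91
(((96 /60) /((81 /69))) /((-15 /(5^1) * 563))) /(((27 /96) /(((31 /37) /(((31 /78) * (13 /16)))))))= -188416 /25309665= -0.01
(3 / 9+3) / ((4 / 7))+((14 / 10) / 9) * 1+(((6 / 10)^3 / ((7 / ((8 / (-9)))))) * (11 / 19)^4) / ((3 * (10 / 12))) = 61449991801 / 10262778750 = 5.99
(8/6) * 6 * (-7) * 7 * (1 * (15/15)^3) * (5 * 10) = -19600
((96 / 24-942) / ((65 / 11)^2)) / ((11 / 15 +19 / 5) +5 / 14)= -4766916 / 867815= -5.49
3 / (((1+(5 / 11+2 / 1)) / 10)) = 165 / 19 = 8.68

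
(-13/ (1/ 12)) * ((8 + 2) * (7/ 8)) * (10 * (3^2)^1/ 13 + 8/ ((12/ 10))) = -18550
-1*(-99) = 99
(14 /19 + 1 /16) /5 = 243 /1520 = 0.16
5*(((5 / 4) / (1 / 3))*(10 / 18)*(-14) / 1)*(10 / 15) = -875 / 9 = -97.22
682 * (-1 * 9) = -6138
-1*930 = -930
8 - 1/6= 47/6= 7.83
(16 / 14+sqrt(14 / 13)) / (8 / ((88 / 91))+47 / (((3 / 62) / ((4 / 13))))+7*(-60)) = -3432 / 338905 -33*sqrt(182) / 48415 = -0.02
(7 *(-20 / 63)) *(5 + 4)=-20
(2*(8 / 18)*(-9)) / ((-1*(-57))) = -8 / 57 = -0.14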